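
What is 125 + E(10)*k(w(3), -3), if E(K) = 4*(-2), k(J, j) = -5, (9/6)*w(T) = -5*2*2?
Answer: 165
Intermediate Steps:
w(T) = -40/3 (w(T) = 2*(-5*2*2)/3 = 2*(-10*2)/3 = (2/3)*(-20) = -40/3)
E(K) = -8
125 + E(10)*k(w(3), -3) = 125 - 8*(-5) = 125 + 40 = 165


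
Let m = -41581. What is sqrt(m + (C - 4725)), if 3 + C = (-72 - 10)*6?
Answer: I*sqrt(46801) ≈ 216.34*I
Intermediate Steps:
C = -495 (C = -3 + (-72 - 10)*6 = -3 - 82*6 = -3 - 492 = -495)
sqrt(m + (C - 4725)) = sqrt(-41581 + (-495 - 4725)) = sqrt(-41581 - 5220) = sqrt(-46801) = I*sqrt(46801)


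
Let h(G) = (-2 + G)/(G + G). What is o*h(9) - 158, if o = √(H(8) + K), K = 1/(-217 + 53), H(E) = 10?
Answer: -158 + 7*√67199/1476 ≈ -156.77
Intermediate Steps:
K = -1/164 (K = 1/(-164) = -1/164 ≈ -0.0060976)
o = √67199/82 (o = √(10 - 1/164) = √(1639/164) = √67199/82 ≈ 3.1613)
h(G) = (-2 + G)/(2*G) (h(G) = (-2 + G)/((2*G)) = (-2 + G)*(1/(2*G)) = (-2 + G)/(2*G))
o*h(9) - 158 = (√67199/82)*((½)*(-2 + 9)/9) - 158 = (√67199/82)*((½)*(⅑)*7) - 158 = (√67199/82)*(7/18) - 158 = 7*√67199/1476 - 158 = -158 + 7*√67199/1476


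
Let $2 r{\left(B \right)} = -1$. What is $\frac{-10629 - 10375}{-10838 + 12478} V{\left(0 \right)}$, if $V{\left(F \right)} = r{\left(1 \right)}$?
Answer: $\frac{5251}{820} \approx 6.4037$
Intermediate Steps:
$r{\left(B \right)} = - \frac{1}{2}$ ($r{\left(B \right)} = \frac{1}{2} \left(-1\right) = - \frac{1}{2}$)
$V{\left(F \right)} = - \frac{1}{2}$
$\frac{-10629 - 10375}{-10838 + 12478} V{\left(0 \right)} = \frac{-10629 - 10375}{-10838 + 12478} \left(- \frac{1}{2}\right) = - \frac{21004}{1640} \left(- \frac{1}{2}\right) = \left(-21004\right) \frac{1}{1640} \left(- \frac{1}{2}\right) = \left(- \frac{5251}{410}\right) \left(- \frac{1}{2}\right) = \frac{5251}{820}$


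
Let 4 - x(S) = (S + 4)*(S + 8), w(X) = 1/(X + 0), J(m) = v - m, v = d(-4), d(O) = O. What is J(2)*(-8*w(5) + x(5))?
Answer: 3438/5 ≈ 687.60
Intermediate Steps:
v = -4
J(m) = -4 - m
w(X) = 1/X
x(S) = 4 - (4 + S)*(8 + S) (x(S) = 4 - (S + 4)*(S + 8) = 4 - (4 + S)*(8 + S))
J(2)*(-8*w(5) + x(5)) = (-4 - 1*2)*(-8/5 + (-28 - 1*5**2 - 12*5)) = (-4 - 2)*(-8*1/5 + (-28 - 1*25 - 60)) = -6*(-8/5 + (-28 - 25 - 60)) = -6*(-8/5 - 113) = -6*(-573/5) = 3438/5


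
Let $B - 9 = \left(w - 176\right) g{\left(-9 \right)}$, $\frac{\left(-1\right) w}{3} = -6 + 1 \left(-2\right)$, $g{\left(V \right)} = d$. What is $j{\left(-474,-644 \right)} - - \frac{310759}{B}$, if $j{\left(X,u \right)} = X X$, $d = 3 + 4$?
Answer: $\frac{236722421}{1055} \approx 2.2438 \cdot 10^{5}$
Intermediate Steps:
$d = 7$
$g{\left(V \right)} = 7$
$w = 24$ ($w = - 3 \left(-6 + 1 \left(-2\right)\right) = - 3 \left(-6 - 2\right) = \left(-3\right) \left(-8\right) = 24$)
$B = -1055$ ($B = 9 + \left(24 - 176\right) 7 = 9 - 1064 = -1055$)
$j{\left(X,u \right)} = X^{2}$
$j{\left(-474,-644 \right)} - - \frac{310759}{B} = \left(-474\right)^{2} - - \frac{310759}{-1055} = 224676 - \left(-310759\right) \left(- \frac{1}{1055}\right) = 224676 - \frac{310759}{1055} = \frac{236722421}{1055}$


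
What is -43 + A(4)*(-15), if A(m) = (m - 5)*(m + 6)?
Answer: 107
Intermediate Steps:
A(m) = (-5 + m)*(6 + m)
-43 + A(4)*(-15) = -43 + (-30 + 4 + 4**2)*(-15) = -43 + (-30 + 4 + 16)*(-15) = -43 - 10*(-15) = -43 + 150 = 107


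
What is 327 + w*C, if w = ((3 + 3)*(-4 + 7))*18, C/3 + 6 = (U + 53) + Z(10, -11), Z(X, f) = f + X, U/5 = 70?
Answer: 385239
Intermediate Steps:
U = 350 (U = 5*70 = 350)
Z(X, f) = X + f
C = 1188 (C = -18 + 3*((350 + 53) + (10 - 11)) = -18 + 3*(403 - 1) = -18 + 3*402 = -18 + 1206 = 1188)
w = 324 (w = (6*3)*18 = 18*18 = 324)
327 + w*C = 327 + 324*1188 = 327 + 384912 = 385239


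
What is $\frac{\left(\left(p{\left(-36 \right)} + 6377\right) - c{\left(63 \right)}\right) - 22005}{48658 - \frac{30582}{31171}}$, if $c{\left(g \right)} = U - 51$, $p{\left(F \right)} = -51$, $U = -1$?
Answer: $- \frac{487109217}{1516687936} \approx -0.32117$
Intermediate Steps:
$c{\left(g \right)} = -52$ ($c{\left(g \right)} = -1 - 51 = -52$)
$\frac{\left(\left(p{\left(-36 \right)} + 6377\right) - c{\left(63 \right)}\right) - 22005}{48658 - \frac{30582}{31171}} = \frac{\left(\left(-51 + 6377\right) - -52\right) - 22005}{48658 - \frac{30582}{31171}} = \frac{\left(6326 + 52\right) - 22005}{48658 - \frac{30582}{31171}} = \frac{6378 - 22005}{48658 - \frac{30582}{31171}} = - \frac{15627}{\frac{1516687936}{31171}} = \left(-15627\right) \frac{31171}{1516687936} = - \frac{487109217}{1516687936}$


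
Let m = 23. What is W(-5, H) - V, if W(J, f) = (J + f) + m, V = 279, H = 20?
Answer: -241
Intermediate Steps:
W(J, f) = 23 + J + f (W(J, f) = (J + f) + 23 = 23 + J + f)
W(-5, H) - V = (23 - 5 + 20) - 1*279 = 38 - 279 = -241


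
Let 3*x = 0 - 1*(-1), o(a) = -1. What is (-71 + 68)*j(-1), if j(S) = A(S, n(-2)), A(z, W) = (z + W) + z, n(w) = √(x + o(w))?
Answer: 6 - I*√6 ≈ 6.0 - 2.4495*I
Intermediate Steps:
x = ⅓ (x = (0 - 1*(-1))/3 = (0 + 1)/3 = (⅓)*1 = ⅓ ≈ 0.33333)
n(w) = I*√6/3 (n(w) = √(⅓ - 1) = √(-⅔) = I*√6/3)
A(z, W) = W + 2*z (A(z, W) = (W + z) + z = W + 2*z)
j(S) = 2*S + I*√6/3 (j(S) = I*√6/3 + 2*S = 2*S + I*√6/3)
(-71 + 68)*j(-1) = (-71 + 68)*(2*(-1) + I*√6/3) = -3*(-2 + I*√6/3) = 6 - I*√6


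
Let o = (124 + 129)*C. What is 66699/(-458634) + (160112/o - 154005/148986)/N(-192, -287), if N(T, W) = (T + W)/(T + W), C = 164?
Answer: 4796392148440/1789867570887 ≈ 2.6797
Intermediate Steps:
o = 41492 (o = (124 + 129)*164 = 253*164 = 41492)
N(T, W) = 1
66699/(-458634) + (160112/o - 154005/148986)/N(-192, -287) = 66699/(-458634) + (160112/41492 - 154005/148986)/1 = 66699*(-1/458634) + (160112*(1/41492) - 154005*1/148986)*1 = -22233/152878 + (40028/10373 - 51335/49662)*1 = -22233/152878 + (1455372581/515143926)*1 = -22233/152878 + 1455372581/515143926 = 4796392148440/1789867570887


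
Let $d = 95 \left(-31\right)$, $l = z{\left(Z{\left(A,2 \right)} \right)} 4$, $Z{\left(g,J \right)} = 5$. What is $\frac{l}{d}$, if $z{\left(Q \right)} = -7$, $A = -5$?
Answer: $\frac{28}{2945} \approx 0.0095076$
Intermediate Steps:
$l = -28$ ($l = \left(-7\right) 4 = -28$)
$d = -2945$
$\frac{l}{d} = - \frac{28}{-2945} = \left(-28\right) \left(- \frac{1}{2945}\right) = \frac{28}{2945}$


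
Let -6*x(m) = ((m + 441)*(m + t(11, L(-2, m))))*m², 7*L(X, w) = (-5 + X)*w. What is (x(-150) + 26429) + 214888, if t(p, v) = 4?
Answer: 159563817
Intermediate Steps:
L(X, w) = w*(-5 + X)/7 (L(X, w) = ((-5 + X)*w)/7 = (w*(-5 + X))/7 = w*(-5 + X)/7)
x(m) = -m²*(4 + m)*(441 + m)/6 (x(m) = -(m + 441)*(m + 4)*m²/6 = -(441 + m)*(4 + m)*m²/6 = -(4 + m)*(441 + m)*m²/6 = -m²*(4 + m)*(441 + m)/6)
(x(-150) + 26429) + 214888 = ((⅙)*(-150)²*(-1764 - 1*(-150)² - 445*(-150)) + 26429) + 214888 = ((⅙)*22500*(-1764 - 1*22500 + 66750) + 26429) + 214888 = ((⅙)*22500*(-1764 - 22500 + 66750) + 26429) + 214888 = ((⅙)*22500*42486 + 26429) + 214888 = (159322500 + 26429) + 214888 = 159348929 + 214888 = 159563817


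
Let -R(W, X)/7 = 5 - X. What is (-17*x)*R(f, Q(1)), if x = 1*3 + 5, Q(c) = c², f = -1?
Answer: 3808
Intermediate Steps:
R(W, X) = -35 + 7*X (R(W, X) = -7*(5 - X) = -35 + 7*X)
x = 8 (x = 3 + 5 = 8)
(-17*x)*R(f, Q(1)) = (-17*8)*(-35 + 7*1²) = -136*(-35 + 7*1) = -136*(-35 + 7) = -136*(-28) = 3808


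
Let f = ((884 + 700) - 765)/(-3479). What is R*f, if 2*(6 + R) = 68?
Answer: -468/71 ≈ -6.5916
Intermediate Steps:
f = -117/497 (f = (1584 - 765)*(-1/3479) = 819*(-1/3479) = -117/497 ≈ -0.23541)
R = 28 (R = -6 + (½)*68 = -6 + 34 = 28)
R*f = 28*(-117/497) = -468/71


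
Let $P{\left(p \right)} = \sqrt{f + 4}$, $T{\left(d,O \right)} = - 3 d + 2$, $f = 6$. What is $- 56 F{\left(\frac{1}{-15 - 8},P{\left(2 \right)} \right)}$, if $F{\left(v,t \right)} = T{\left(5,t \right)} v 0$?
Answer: $0$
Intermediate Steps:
$T{\left(d,O \right)} = 2 - 3 d$
$P{\left(p \right)} = \sqrt{10}$ ($P{\left(p \right)} = \sqrt{6 + 4} = \sqrt{10}$)
$F{\left(v,t \right)} = 0$ ($F{\left(v,t \right)} = \left(2 - 15\right) v 0 = - 13 v 0 = 0$)
$- 56 F{\left(\frac{1}{-15 - 8},P{\left(2 \right)} \right)} = \left(-56\right) 0 = 0$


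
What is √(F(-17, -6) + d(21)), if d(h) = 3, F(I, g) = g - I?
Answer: √14 ≈ 3.7417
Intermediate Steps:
√(F(-17, -6) + d(21)) = √((-6 - 1*(-17)) + 3) = √((-6 + 17) + 3) = √(11 + 3) = √14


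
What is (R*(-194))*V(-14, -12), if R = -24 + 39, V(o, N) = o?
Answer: 40740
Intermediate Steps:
R = 15
(R*(-194))*V(-14, -12) = (15*(-194))*(-14) = -2910*(-14) = 40740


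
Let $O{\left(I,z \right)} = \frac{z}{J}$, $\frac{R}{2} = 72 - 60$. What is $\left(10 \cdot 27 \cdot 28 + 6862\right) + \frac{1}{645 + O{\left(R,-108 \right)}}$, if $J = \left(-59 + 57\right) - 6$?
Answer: $\frac{18993776}{1317} \approx 14422.0$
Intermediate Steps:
$R = 24$ ($R = 2 \left(72 - 60\right) = 2 \cdot 12 = 24$)
$J = -8$ ($J = -2 - 6 = -8$)
$O{\left(I,z \right)} = - \frac{z}{8}$ ($O{\left(I,z \right)} = \frac{z}{-8} = z \left(- \frac{1}{8}\right) = - \frac{z}{8}$)
$\left(10 \cdot 27 \cdot 28 + 6862\right) + \frac{1}{645 + O{\left(R,-108 \right)}} = \left(10 \cdot 27 \cdot 28 + 6862\right) + \frac{1}{645 - - \frac{27}{2}} = \left(270 \cdot 28 + 6862\right) + \frac{1}{645 + \frac{27}{2}} = \left(7560 + 6862\right) + \frac{1}{\frac{1317}{2}} = 14422 + \frac{2}{1317} = \frac{18993776}{1317}$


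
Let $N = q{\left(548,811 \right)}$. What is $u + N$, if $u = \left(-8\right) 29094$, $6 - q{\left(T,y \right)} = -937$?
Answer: $-231809$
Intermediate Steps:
$q{\left(T,y \right)} = 943$ ($q{\left(T,y \right)} = 6 - -937 = 6 + 937 = 943$)
$N = 943$
$u = -232752$
$u + N = -232752 + 943 = -231809$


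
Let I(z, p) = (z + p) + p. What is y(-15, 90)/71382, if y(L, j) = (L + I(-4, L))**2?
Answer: 2401/71382 ≈ 0.033636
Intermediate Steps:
I(z, p) = z + 2*p (I(z, p) = (p + z) + p = z + 2*p)
y(L, j) = (-4 + 3*L)**2 (y(L, j) = (L + (-4 + 2*L))**2 = (-4 + 3*L)**2)
y(-15, 90)/71382 = (-4 + 3*(-15))**2/71382 = (-4 - 45)**2*(1/71382) = (-49)**2*(1/71382) = 2401*(1/71382) = 2401/71382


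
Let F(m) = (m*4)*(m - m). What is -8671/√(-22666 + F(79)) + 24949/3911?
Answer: 24949/3911 + 8671*I*√22666/22666 ≈ 6.3792 + 57.595*I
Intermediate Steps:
F(m) = 0 (F(m) = (4*m)*0 = 0)
-8671/√(-22666 + F(79)) + 24949/3911 = -8671/√(-22666 + 0) + 24949/3911 = -8671*(-I*√22666/22666) + 24949*(1/3911) = -8671*(-I*√22666/22666) + 24949/3911 = -(-8671)*I*√22666/22666 + 24949/3911 = 8671*I*√22666/22666 + 24949/3911 = 24949/3911 + 8671*I*√22666/22666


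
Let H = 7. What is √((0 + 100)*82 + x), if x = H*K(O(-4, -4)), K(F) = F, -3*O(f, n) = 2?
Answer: √73758/3 ≈ 90.528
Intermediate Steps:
O(f, n) = -⅔ (O(f, n) = -⅓*2 = -⅔)
x = -14/3 (x = 7*(-⅔) = -14/3 ≈ -4.6667)
√((0 + 100)*82 + x) = √((0 + 100)*82 - 14/3) = √(100*82 - 14/3) = √(8200 - 14/3) = √(24586/3) = √73758/3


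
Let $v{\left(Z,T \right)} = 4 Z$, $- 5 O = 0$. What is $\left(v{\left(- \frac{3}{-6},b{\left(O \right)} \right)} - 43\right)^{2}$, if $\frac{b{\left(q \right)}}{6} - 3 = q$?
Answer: $1681$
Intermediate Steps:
$O = 0$ ($O = \left(- \frac{1}{5}\right) 0 = 0$)
$b{\left(q \right)} = 18 + 6 q$
$\left(v{\left(- \frac{3}{-6},b{\left(O \right)} \right)} - 43\right)^{2} = \left(4 \left(- \frac{3}{-6}\right) - 43\right)^{2} = \left(4 \left(\left(-3\right) \left(- \frac{1}{6}\right)\right) - 43\right)^{2} = \left(4 \cdot \frac{1}{2} - 43\right)^{2} = \left(2 - 43\right)^{2} = \left(-41\right)^{2} = 1681$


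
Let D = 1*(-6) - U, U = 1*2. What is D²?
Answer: 64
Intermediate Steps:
U = 2
D = -8 (D = 1*(-6) - 1*2 = -6 - 2 = -8)
D² = (-8)² = 64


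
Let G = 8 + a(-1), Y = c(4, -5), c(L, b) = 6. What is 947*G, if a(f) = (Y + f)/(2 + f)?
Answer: 12311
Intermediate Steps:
Y = 6
a(f) = (6 + f)/(2 + f)
G = 13 (G = 8 + (6 - 1)/(2 - 1) = 8 + 5/1 = 8 + 1*5 = 8 + 5 = 13)
947*G = 947*13 = 12311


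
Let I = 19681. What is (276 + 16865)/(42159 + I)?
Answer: 17141/61840 ≈ 0.27718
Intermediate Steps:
(276 + 16865)/(42159 + I) = (276 + 16865)/(42159 + 19681) = 17141/61840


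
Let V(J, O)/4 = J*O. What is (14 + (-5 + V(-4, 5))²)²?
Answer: 52403121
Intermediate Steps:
V(J, O) = 4*J*O (V(J, O) = 4*(J*O) = 4*J*O)
(14 + (-5 + V(-4, 5))²)² = (14 + (-5 + 4*(-4)*5)²)² = (14 + (-5 - 80)²)² = (14 + (-85)²)² = (14 + 7225)² = 7239² = 52403121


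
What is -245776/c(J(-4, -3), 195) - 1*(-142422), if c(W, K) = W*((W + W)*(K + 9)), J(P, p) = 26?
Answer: 2455055075/17238 ≈ 1.4242e+5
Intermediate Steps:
c(W, K) = 2*W**2*(9 + K) (c(W, K) = W*((2*W)*(9 + K)) = W*(2*W*(9 + K)) = 2*W**2*(9 + K))
-245776/c(J(-4, -3), 195) - 1*(-142422) = -245776*1/(1352*(9 + 195)) - 1*(-142422) = -245776/(2*676*204) + 142422 = -245776/275808 + 142422 = -245776*1/275808 + 142422 = -15361/17238 + 142422 = 2455055075/17238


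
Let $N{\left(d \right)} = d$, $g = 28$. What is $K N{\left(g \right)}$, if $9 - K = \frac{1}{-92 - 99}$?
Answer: $\frac{48160}{191} \approx 252.15$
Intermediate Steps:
$K = \frac{1720}{191}$ ($K = 9 - \frac{1}{-92 - 99} = 9 - \frac{1}{-191} = 9 - - \frac{1}{191} = 9 + \frac{1}{191} = \frac{1720}{191} \approx 9.0052$)
$K N{\left(g \right)} = \frac{1720}{191} \cdot 28 = \frac{48160}{191}$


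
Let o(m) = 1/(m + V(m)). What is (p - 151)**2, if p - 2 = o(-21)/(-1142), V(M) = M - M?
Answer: 12768594382489/575136324 ≈ 22201.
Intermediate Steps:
V(M) = 0
o(m) = 1/m (o(m) = 1/(m + 0) = 1/m)
p = 47965/23982 (p = 2 + 1/(-21*(-1142)) = 2 - 1/21*(-1/1142) = 2 + 1/23982 = 47965/23982 ≈ 2.0000)
(p - 151)**2 = (47965/23982 - 151)**2 = (-3573317/23982)**2 = 12768594382489/575136324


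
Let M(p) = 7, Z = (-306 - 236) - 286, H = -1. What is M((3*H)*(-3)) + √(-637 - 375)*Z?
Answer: 7 - 1656*I*√253 ≈ 7.0 - 26340.0*I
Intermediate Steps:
Z = -828 (Z = -542 - 286 = -828)
M((3*H)*(-3)) + √(-637 - 375)*Z = 7 + √(-637 - 375)*(-828) = 7 + √(-1012)*(-828) = 7 + (2*I*√253)*(-828) = 7 - 1656*I*√253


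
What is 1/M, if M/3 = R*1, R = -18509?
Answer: -1/55527 ≈ -1.8009e-5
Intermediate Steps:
M = -55527 (M = 3*(-18509*1) = 3*(-18509) = -55527)
1/M = 1/(-55527) = -1/55527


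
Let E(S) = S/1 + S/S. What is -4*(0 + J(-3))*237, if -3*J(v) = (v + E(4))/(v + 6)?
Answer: 632/3 ≈ 210.67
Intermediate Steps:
E(S) = 1 + S (E(S) = S*1 + 1 = S + 1 = 1 + S)
J(v) = -(5 + v)/(3*(6 + v)) (J(v) = -(v + (1 + 4))/(3*(v + 6)) = -(v + 5)/(3*(6 + v)) = -(5 + v)/(3*(6 + v)))
-4*(0 + J(-3))*237 = -4*(0 + (-5 - 1*(-3))/(3*(6 - 3)))*237 = -4*(0 + (1/3)*(-5 + 3)/3)*237 = -4*(0 + (1/3)*(1/3)*(-2))*237 = -4*(0 - 2/9)*237 = -4*(-2/9)*237 = (8/9)*237 = 632/3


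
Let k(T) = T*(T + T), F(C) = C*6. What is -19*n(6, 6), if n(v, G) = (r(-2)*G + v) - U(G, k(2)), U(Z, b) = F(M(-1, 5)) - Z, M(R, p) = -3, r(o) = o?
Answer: -342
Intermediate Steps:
F(C) = 6*C
k(T) = 2*T² (k(T) = T*(2*T) = 2*T²)
U(Z, b) = -18 - Z (U(Z, b) = 6*(-3) - Z = -18 - Z)
n(v, G) = 18 + v - G (n(v, G) = (-2*G + v) - (-18 - G) = (v - 2*G) + (18 + G) = 18 + v - G)
-19*n(6, 6) = -19*(18 + 6 - 1*6) = -19*(18 + 6 - 6) = -19*18 = -342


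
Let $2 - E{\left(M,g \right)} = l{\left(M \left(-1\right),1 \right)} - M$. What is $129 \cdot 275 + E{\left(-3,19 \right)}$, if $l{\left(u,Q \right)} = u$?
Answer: $35471$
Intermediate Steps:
$E{\left(M,g \right)} = 2 + 2 M$ ($E{\left(M,g \right)} = 2 - \left(M \left(-1\right) - M\right) = 2 - \left(- M - M\right) = 2 - - 2 M = 2 + 2 M$)
$129 \cdot 275 + E{\left(-3,19 \right)} = 129 \cdot 275 + \left(2 + 2 \left(-3\right)\right) = 35475 + \left(2 - 6\right) = 35475 - 4 = 35471$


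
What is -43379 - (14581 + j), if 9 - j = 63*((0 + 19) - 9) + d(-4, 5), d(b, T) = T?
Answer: -57334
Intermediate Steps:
j = -626 (j = 9 - (63*((0 + 19) - 9) + 5) = 9 - (63*(19 - 9) + 5) = 9 - (63*10 + 5) = 9 - (630 + 5) = 9 - 1*635 = 9 - 635 = -626)
-43379 - (14581 + j) = -43379 - (14581 - 626) = -43379 - 1*13955 = -43379 - 13955 = -57334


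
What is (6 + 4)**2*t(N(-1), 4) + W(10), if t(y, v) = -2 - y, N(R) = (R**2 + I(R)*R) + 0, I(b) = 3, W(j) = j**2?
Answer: 100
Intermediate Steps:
N(R) = R**2 + 3*R (N(R) = (R**2 + 3*R) + 0 = R**2 + 3*R)
(6 + 4)**2*t(N(-1), 4) + W(10) = (6 + 4)**2*(-2 - (-1)*(3 - 1)) + 10**2 = 10**2*(-2 - (-1)*2) + 100 = 100*(-2 - 1*(-2)) + 100 = 100*(-2 + 2) + 100 = 100*0 + 100 = 0 + 100 = 100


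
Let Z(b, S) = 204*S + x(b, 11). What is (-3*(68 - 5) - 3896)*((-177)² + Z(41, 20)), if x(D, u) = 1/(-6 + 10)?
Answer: -578587145/4 ≈ -1.4465e+8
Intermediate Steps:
x(D, u) = ¼ (x(D, u) = 1/4 = ¼)
Z(b, S) = ¼ + 204*S (Z(b, S) = 204*S + ¼ = ¼ + 204*S)
(-3*(68 - 5) - 3896)*((-177)² + Z(41, 20)) = (-3*(68 - 5) - 3896)*((-177)² + (¼ + 204*20)) = (-3*63 - 3896)*(31329 + (¼ + 4080)) = (-189 - 3896)*(31329 + 16321/4) = -4085*141637/4 = -578587145/4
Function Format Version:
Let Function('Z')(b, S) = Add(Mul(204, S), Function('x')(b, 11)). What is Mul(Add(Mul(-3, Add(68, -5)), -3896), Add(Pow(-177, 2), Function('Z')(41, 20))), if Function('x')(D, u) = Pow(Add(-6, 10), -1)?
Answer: Rational(-578587145, 4) ≈ -1.4465e+8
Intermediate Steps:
Function('x')(D, u) = Rational(1, 4) (Function('x')(D, u) = Pow(4, -1) = Rational(1, 4))
Function('Z')(b, S) = Add(Rational(1, 4), Mul(204, S)) (Function('Z')(b, S) = Add(Mul(204, S), Rational(1, 4)) = Add(Rational(1, 4), Mul(204, S)))
Mul(Add(Mul(-3, Add(68, -5)), -3896), Add(Pow(-177, 2), Function('Z')(41, 20))) = Mul(Add(Mul(-3, Add(68, -5)), -3896), Add(Pow(-177, 2), Add(Rational(1, 4), Mul(204, 20)))) = Mul(Add(Mul(-3, 63), -3896), Add(31329, Add(Rational(1, 4), 4080))) = Mul(Add(-189, -3896), Add(31329, Rational(16321, 4))) = Mul(-4085, Rational(141637, 4)) = Rational(-578587145, 4)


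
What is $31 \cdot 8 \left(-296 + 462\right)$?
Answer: $41168$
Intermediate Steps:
$31 \cdot 8 \left(-296 + 462\right) = 248 \cdot 166 = 41168$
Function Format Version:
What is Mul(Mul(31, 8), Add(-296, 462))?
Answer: 41168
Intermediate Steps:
Mul(Mul(31, 8), Add(-296, 462)) = Mul(248, 166) = 41168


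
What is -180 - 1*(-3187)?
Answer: 3007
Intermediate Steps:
-180 - 1*(-3187) = -180 + 3187 = 3007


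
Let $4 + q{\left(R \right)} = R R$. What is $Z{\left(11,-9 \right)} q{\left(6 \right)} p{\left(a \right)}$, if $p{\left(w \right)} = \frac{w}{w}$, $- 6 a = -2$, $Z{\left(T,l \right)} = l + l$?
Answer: $-576$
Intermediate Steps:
$Z{\left(T,l \right)} = 2 l$
$q{\left(R \right)} = -4 + R^{2}$ ($q{\left(R \right)} = -4 + R R = -4 + R^{2}$)
$a = \frac{1}{3}$ ($a = \left(- \frac{1}{6}\right) \left(-2\right) = \frac{1}{3} \approx 0.33333$)
$p{\left(w \right)} = 1$
$Z{\left(11,-9 \right)} q{\left(6 \right)} p{\left(a \right)} = 2 \left(-9\right) \left(-4 + 6^{2}\right) 1 = - 18 \left(-4 + 36\right) 1 = \left(-18\right) 32 \cdot 1 = \left(-576\right) 1 = -576$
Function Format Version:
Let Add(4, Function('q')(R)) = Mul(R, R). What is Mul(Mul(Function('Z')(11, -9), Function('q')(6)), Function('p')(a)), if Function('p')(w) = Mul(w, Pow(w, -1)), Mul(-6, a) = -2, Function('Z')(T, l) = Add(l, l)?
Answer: -576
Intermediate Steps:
Function('Z')(T, l) = Mul(2, l)
Function('q')(R) = Add(-4, Pow(R, 2)) (Function('q')(R) = Add(-4, Mul(R, R)) = Add(-4, Pow(R, 2)))
a = Rational(1, 3) (a = Mul(Rational(-1, 6), -2) = Rational(1, 3) ≈ 0.33333)
Function('p')(w) = 1
Mul(Mul(Function('Z')(11, -9), Function('q')(6)), Function('p')(a)) = Mul(Mul(Mul(2, -9), Add(-4, Pow(6, 2))), 1) = Mul(Mul(-18, Add(-4, 36)), 1) = Mul(Mul(-18, 32), 1) = Mul(-576, 1) = -576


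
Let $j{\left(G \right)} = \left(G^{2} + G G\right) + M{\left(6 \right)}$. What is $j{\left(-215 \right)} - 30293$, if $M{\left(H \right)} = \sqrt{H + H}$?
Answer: $62157 + 2 \sqrt{3} \approx 62160.0$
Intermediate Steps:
$M{\left(H \right)} = \sqrt{2} \sqrt{H}$ ($M{\left(H \right)} = \sqrt{2 H} = \sqrt{2} \sqrt{H}$)
$j{\left(G \right)} = 2 \sqrt{3} + 2 G^{2}$ ($j{\left(G \right)} = \left(G^{2} + G G\right) + \sqrt{2} \sqrt{6} = \left(G^{2} + G^{2}\right) + 2 \sqrt{3} = 2 G^{2} + 2 \sqrt{3} = 2 \sqrt{3} + 2 G^{2}$)
$j{\left(-215 \right)} - 30293 = \left(2 \sqrt{3} + 2 \left(-215\right)^{2}\right) - 30293 = \left(2 \sqrt{3} + 2 \cdot 46225\right) - 30293 = \left(2 \sqrt{3} + 92450\right) - 30293 = \left(92450 + 2 \sqrt{3}\right) - 30293 = 62157 + 2 \sqrt{3}$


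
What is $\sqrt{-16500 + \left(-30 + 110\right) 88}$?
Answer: $2 i \sqrt{2365} \approx 97.263 i$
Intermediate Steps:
$\sqrt{-16500 + \left(-30 + 110\right) 88} = \sqrt{-16500 + 80 \cdot 88} = \sqrt{-16500 + 7040} = \sqrt{-9460} = 2 i \sqrt{2365}$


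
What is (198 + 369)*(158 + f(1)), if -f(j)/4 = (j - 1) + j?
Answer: 87318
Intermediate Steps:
f(j) = 4 - 8*j (f(j) = -4*((j - 1) + j) = -4*((-1 + j) + j) = -4*(-1 + 2*j) = 4 - 8*j)
(198 + 369)*(158 + f(1)) = (198 + 369)*(158 + (4 - 8*1)) = 567*(158 + (4 - 8)) = 567*(158 - 4) = 567*154 = 87318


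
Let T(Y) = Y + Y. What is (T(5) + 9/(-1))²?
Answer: 1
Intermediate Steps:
T(Y) = 2*Y
(T(5) + 9/(-1))² = (2*5 + 9/(-1))² = (10 + 9*(-1))² = (10 - 9)² = 1² = 1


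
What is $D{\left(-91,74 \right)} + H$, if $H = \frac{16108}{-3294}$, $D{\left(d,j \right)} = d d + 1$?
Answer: $\frac{13632400}{1647} \approx 8277.1$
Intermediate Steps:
$D{\left(d,j \right)} = 1 + d^{2}$ ($D{\left(d,j \right)} = d^{2} + 1 = 1 + d^{2}$)
$H = - \frac{8054}{1647}$ ($H = 16108 \left(- \frac{1}{3294}\right) = - \frac{8054}{1647} \approx -4.8901$)
$D{\left(-91,74 \right)} + H = \left(1 + \left(-91\right)^{2}\right) - \frac{8054}{1647} = \left(1 + 8281\right) - \frac{8054}{1647} = 8282 - \frac{8054}{1647} = \frac{13632400}{1647}$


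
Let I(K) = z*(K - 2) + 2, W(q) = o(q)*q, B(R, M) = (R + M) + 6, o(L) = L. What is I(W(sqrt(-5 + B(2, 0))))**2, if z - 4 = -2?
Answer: 16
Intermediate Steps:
B(R, M) = 6 + M + R (B(R, M) = (M + R) + 6 = 6 + M + R)
z = 2 (z = 4 - 2 = 2)
W(q) = q**2 (W(q) = q*q = q**2)
I(K) = -2 + 2*K (I(K) = 2*(K - 2) + 2 = 2*(-2 + K) + 2 = (-4 + 2*K) + 2 = -2 + 2*K)
I(W(sqrt(-5 + B(2, 0))))**2 = (-2 + 2*(sqrt(-5 + (6 + 0 + 2)))**2)**2 = (-2 + 2*(sqrt(-5 + 8))**2)**2 = (-2 + 2*(sqrt(3))**2)**2 = (-2 + 2*3)**2 = (-2 + 6)**2 = 4**2 = 16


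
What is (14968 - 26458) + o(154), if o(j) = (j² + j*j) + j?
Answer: 36096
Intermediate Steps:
o(j) = j + 2*j² (o(j) = (j² + j²) + j = 2*j² + j = j + 2*j²)
(14968 - 26458) + o(154) = (14968 - 26458) + 154*(1 + 2*154) = -11490 + 154*(1 + 308) = -11490 + 154*309 = -11490 + 47586 = 36096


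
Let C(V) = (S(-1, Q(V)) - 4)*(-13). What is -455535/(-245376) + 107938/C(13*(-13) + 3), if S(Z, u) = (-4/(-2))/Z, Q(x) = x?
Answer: 491128267/354432 ≈ 1385.7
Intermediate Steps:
S(Z, u) = 2/Z (S(Z, u) = (-4*(-1/2))/Z = 2/Z)
C(V) = 78 (C(V) = (2/(-1) - 4)*(-13) = (2*(-1) - 4)*(-13) = (-2 - 4)*(-13) = -6*(-13) = 78)
-455535/(-245376) + 107938/C(13*(-13) + 3) = -455535/(-245376) + 107938/78 = -455535*(-1/245376) + 107938*(1/78) = 50615/27264 + 53969/39 = 491128267/354432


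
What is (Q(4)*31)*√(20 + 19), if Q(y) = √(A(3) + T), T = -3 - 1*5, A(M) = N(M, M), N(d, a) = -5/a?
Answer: 31*I*√377 ≈ 601.91*I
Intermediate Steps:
A(M) = -5/M
T = -8 (T = -3 - 5 = -8)
Q(y) = I*√87/3 (Q(y) = √(-5/3 - 8) = √(-29/3) = I*√87/3)
(Q(4)*31)*√(20 + 19) = ((I*√87/3)*31)*√(20 + 19) = (31*I*√87/3)*√39 = 31*I*√377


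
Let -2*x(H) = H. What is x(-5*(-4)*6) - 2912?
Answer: -2972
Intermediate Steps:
x(H) = -H/2
x(-5*(-4)*6) - 2912 = -(-5*(-4))*6/2 - 2912 = -10*6 - 2912 = -1/2*120 - 2912 = -60 - 2912 = -2972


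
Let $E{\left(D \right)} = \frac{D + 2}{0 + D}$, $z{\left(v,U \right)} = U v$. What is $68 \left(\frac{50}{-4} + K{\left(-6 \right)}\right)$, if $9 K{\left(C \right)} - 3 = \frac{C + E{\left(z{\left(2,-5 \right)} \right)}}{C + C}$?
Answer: $- \frac{111248}{135} \approx -824.06$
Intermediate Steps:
$E{\left(D \right)} = \frac{2 + D}{D}$
$K{\left(C \right)} = \frac{1}{3} + \frac{\frac{4}{5} + C}{18 C}$ ($K{\left(C \right)} = \frac{1}{3} + \frac{\left(C + \frac{2 - 10}{\left(-5\right) 2}\right) \frac{1}{C + C}}{9} = \frac{1}{3} + \frac{\left(C + \frac{2 - 10}{-10}\right) \frac{1}{2 C}}{9} = \frac{1}{3} + \frac{\left(C - - \frac{4}{5}\right) \frac{1}{2 C}}{9} = \frac{1}{3} + \frac{\left(C + \frac{4}{5}\right) \frac{1}{2 C}}{9} = \frac{1}{3} + \frac{\left(\frac{4}{5} + C\right) \frac{1}{2 C}}{9} = \frac{1}{3} + \frac{\frac{1}{2} \frac{1}{C} \left(\frac{4}{5} + C\right)}{9} = \frac{1}{3} + \frac{\frac{4}{5} + C}{18 C}$)
$68 \left(\frac{50}{-4} + K{\left(-6 \right)}\right) = 68 \left(\frac{50}{-4} + \frac{4 + 35 \left(-6\right)}{90 \left(-6\right)}\right) = 68 \left(50 \left(- \frac{1}{4}\right) + \frac{1}{90} \left(- \frac{1}{6}\right) \left(4 - 210\right)\right) = 68 \left(- \frac{25}{2} + \frac{1}{90} \left(- \frac{1}{6}\right) \left(-206\right)\right) = 68 \left(- \frac{25}{2} + \frac{103}{270}\right) = 68 \left(- \frac{1636}{135}\right) = - \frac{111248}{135}$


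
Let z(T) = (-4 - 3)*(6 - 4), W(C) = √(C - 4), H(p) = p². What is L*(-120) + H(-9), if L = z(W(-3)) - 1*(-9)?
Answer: 681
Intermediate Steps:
W(C) = √(-4 + C)
z(T) = -14 (z(T) = -7*2 = -14)
L = -5 (L = -14 - 1*(-9) = -14 + 9 = -5)
L*(-120) + H(-9) = -5*(-120) + (-9)² = 600 + 81 = 681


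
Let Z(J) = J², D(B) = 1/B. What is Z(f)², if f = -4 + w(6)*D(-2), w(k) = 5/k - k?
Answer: 83521/20736 ≈ 4.0278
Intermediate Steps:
w(k) = -k + 5/k
f = -17/12 (f = -4 + (-1*6 + 5/6)/(-2) = -4 + (-6 + 5*(⅙))*(-½) = -4 + (-6 + ⅚)*(-½) = -4 - 31/6*(-½) = -4 + 31/12 = -17/12 ≈ -1.4167)
Z(f)² = ((-17/12)²)² = (289/144)² = 83521/20736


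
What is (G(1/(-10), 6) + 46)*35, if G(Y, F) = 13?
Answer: 2065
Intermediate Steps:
(G(1/(-10), 6) + 46)*35 = (13 + 46)*35 = 59*35 = 2065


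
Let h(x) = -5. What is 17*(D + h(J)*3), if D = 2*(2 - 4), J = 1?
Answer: -323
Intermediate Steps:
D = -4 (D = 2*(-2) = -4)
17*(D + h(J)*3) = 17*(-4 - 5*3) = 17*(-4 - 15) = 17*(-19) = -323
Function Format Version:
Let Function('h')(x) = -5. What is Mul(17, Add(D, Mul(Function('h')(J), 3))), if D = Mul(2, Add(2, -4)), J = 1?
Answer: -323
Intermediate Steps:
D = -4 (D = Mul(2, -2) = -4)
Mul(17, Add(D, Mul(Function('h')(J), 3))) = Mul(17, Add(-4, Mul(-5, 3))) = Mul(17, Add(-4, -15)) = Mul(17, -19) = -323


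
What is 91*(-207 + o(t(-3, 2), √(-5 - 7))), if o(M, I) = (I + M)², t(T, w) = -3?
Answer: -19110 - 1092*I*√3 ≈ -19110.0 - 1891.4*I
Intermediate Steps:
91*(-207 + o(t(-3, 2), √(-5 - 7))) = 91*(-207 + (√(-5 - 7) - 3)²) = 91*(-207 + (√(-12) - 3)²) = 91*(-207 + (2*I*√3 - 3)²) = 91*(-207 + (-3 + 2*I*√3)²) = -18837 + 91*(-3 + 2*I*√3)²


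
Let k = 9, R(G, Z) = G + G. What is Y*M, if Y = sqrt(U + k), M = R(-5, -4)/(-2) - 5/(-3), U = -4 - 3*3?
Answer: 40*I/3 ≈ 13.333*I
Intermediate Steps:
R(G, Z) = 2*G
U = -13 (U = -4 - 9 = -13)
M = 20/3 (M = (2*(-5))/(-2) - 5/(-3) = -10*(-1/2) - 5*(-1/3) = 5 + 5/3 = 20/3 ≈ 6.6667)
Y = 2*I (Y = sqrt(-13 + 9) = sqrt(-4) = 2*I ≈ 2.0*I)
Y*M = (2*I)*(20/3) = 40*I/3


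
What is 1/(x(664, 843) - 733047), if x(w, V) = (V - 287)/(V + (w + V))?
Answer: -1175/861329947 ≈ -1.3642e-6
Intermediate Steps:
x(w, V) = (-287 + V)/(w + 2*V) (x(w, V) = (-287 + V)/(V + (V + w)) = (-287 + V)/(w + 2*V))
1/(x(664, 843) - 733047) = 1/((-287 + 843)/(664 + 2*843) - 733047) = 1/(556/(664 + 1686) - 733047) = 1/(556/2350 - 733047) = 1/((1/2350)*556 - 733047) = 1/(278/1175 - 733047) = 1/(-861329947/1175) = -1175/861329947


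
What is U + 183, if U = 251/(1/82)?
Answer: 20765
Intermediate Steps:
U = 20582 (U = 251/(1/82) = 251*82 = 20582)
U + 183 = 20582 + 183 = 20765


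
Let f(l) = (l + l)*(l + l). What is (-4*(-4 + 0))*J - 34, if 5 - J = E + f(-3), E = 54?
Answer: -1394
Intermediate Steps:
f(l) = 4*l**2 (f(l) = (2*l)*(2*l) = 4*l**2)
J = -85 (J = 5 - (54 + 4*(-3)**2) = 5 - (54 + 4*9) = 5 - (54 + 36) = 5 - 1*90 = 5 - 90 = -85)
(-4*(-4 + 0))*J - 34 = -4*(-4 + 0)*(-85) - 34 = -4*(-4)*(-85) - 34 = 16*(-85) - 34 = -1360 - 34 = -1394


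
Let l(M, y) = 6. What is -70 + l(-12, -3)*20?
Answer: 50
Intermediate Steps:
-70 + l(-12, -3)*20 = -70 + 6*20 = -70 + 120 = 50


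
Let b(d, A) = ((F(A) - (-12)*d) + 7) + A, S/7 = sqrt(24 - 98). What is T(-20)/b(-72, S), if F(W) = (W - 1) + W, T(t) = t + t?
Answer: 5720/128133 + 140*I*sqrt(74)/128133 ≈ 0.044641 + 0.009399*I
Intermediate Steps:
T(t) = 2*t
F(W) = -1 + 2*W (F(W) = (-1 + W) + W = -1 + 2*W)
S = 7*I*sqrt(74) (S = 7*sqrt(24 - 98) = 7*sqrt(-74) = 7*(I*sqrt(74)) = 7*I*sqrt(74) ≈ 60.216*I)
b(d, A) = 6 + 3*A + 12*d (b(d, A) = (((-1 + 2*A) - (-12)*d) + 7) + A = (((-1 + 2*A) + 12*d) + 7) + A = ((-1 + 2*A + 12*d) + 7) + A = (6 + 2*A + 12*d) + A = 6 + 3*A + 12*d)
T(-20)/b(-72, S) = (2*(-20))/(6 + 3*(7*I*sqrt(74)) + 12*(-72)) = -40/(6 + 21*I*sqrt(74) - 864) = -40/(-858 + 21*I*sqrt(74))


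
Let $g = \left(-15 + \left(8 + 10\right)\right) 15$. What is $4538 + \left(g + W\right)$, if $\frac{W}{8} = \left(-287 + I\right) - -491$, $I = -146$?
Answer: $5047$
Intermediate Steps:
$W = 464$ ($W = 8 \left(\left(-287 - 146\right) - -491\right) = 8 \left(-433 + 491\right) = 8 \cdot 58 = 464$)
$g = 45$ ($g = \left(-15 + 18\right) 15 = 3 \cdot 15 = 45$)
$4538 + \left(g + W\right) = 4538 + \left(45 + 464\right) = 4538 + 509 = 5047$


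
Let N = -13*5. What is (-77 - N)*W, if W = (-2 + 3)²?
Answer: -12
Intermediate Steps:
N = -65
W = 1 (W = 1² = 1)
(-77 - N)*W = (-77 - 1*(-65))*1 = (-77 + 65)*1 = -12*1 = -12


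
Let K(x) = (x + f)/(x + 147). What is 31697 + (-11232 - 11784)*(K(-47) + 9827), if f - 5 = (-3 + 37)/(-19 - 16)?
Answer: -28267080587/125 ≈ -2.2614e+8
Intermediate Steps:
f = 141/35 (f = 5 + (-3 + 37)/(-19 - 16) = 5 + 34/(-35) = 5 + 34*(-1/35) = 5 - 34/35 = 141/35 ≈ 4.0286)
K(x) = (141/35 + x)/(147 + x) (K(x) = (x + 141/35)/(x + 147) = (141/35 + x)/(147 + x))
31697 + (-11232 - 11784)*(K(-47) + 9827) = 31697 + (-11232 - 11784)*((141/35 - 47)/(147 - 47) + 9827) = 31697 - 23016*(-1504/35/100 + 9827) = 31697 - 23016*((1/100)*(-1504/35) + 9827) = 31697 - 23016*(-376/875 + 9827) = 31697 - 23016*8598249/875 = 31697 - 28271042712/125 = -28267080587/125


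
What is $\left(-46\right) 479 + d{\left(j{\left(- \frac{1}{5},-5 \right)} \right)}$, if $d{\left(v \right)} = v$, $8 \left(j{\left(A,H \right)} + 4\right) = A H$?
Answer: $- \frac{176303}{8} \approx -22038.0$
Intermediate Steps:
$j{\left(A,H \right)} = -4 + \frac{A H}{8}$
$\left(-46\right) 479 + d{\left(j{\left(- \frac{1}{5},-5 \right)} \right)} = \left(-46\right) 479 - \left(4 - \frac{1}{8} \left(- \frac{1}{5}\right) \left(-5\right)\right) = -22034 - \left(4 - \frac{1}{8} \left(\left(-1\right) \frac{1}{5}\right) \left(-5\right)\right) = -22034 - \left(4 + \frac{1}{40} \left(-5\right)\right) = -22034 + \left(-4 + \frac{1}{8}\right) = -22034 - \frac{31}{8} = - \frac{176303}{8}$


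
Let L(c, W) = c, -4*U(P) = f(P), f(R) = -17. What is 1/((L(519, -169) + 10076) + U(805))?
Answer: 4/42397 ≈ 9.4346e-5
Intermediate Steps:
U(P) = 17/4 (U(P) = -¼*(-17) = 17/4)
1/((L(519, -169) + 10076) + U(805)) = 1/((519 + 10076) + 17/4) = 1/(10595 + 17/4) = 1/(42397/4) = 4/42397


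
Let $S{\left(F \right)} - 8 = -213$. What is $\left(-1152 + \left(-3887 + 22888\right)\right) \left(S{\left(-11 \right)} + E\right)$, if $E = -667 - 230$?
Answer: $-19669598$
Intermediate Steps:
$S{\left(F \right)} = -205$ ($S{\left(F \right)} = 8 - 213 = -205$)
$E = -897$ ($E = -667 - 230 = -897$)
$\left(-1152 + \left(-3887 + 22888\right)\right) \left(S{\left(-11 \right)} + E\right) = \left(-1152 + \left(-3887 + 22888\right)\right) \left(-205 - 897\right) = \left(-1152 + 19001\right) \left(-1102\right) = 17849 \left(-1102\right) = -19669598$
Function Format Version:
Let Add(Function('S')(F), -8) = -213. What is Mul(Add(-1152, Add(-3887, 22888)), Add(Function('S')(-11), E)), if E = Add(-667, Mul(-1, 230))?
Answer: -19669598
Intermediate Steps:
Function('S')(F) = -205 (Function('S')(F) = Add(8, -213) = -205)
E = -897 (E = Add(-667, -230) = -897)
Mul(Add(-1152, Add(-3887, 22888)), Add(Function('S')(-11), E)) = Mul(Add(-1152, Add(-3887, 22888)), Add(-205, -897)) = Mul(Add(-1152, 19001), -1102) = Mul(17849, -1102) = -19669598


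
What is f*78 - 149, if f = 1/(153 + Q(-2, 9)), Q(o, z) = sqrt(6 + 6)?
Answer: -1158073/7799 - 52*sqrt(3)/7799 ≈ -148.50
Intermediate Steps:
Q(o, z) = 2*sqrt(3) (Q(o, z) = sqrt(12) = 2*sqrt(3))
f = 1/(153 + 2*sqrt(3)) ≈ 0.0063912
f*78 - 149 = (51/7799 - 2*sqrt(3)/23397)*78 - 149 = (3978/7799 - 52*sqrt(3)/7799) - 149 = -1158073/7799 - 52*sqrt(3)/7799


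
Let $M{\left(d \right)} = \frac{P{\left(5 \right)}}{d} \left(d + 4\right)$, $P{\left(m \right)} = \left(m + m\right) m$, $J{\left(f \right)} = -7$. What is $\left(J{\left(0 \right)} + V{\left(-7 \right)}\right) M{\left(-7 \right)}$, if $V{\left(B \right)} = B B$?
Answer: $900$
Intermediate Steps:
$V{\left(B \right)} = B^{2}$
$P{\left(m \right)} = 2 m^{2}$ ($P{\left(m \right)} = 2 m m = 2 m^{2}$)
$M{\left(d \right)} = \frac{50 \left(4 + d\right)}{d}$ ($M{\left(d \right)} = \frac{2 \cdot 5^{2}}{d} \left(d + 4\right) = \frac{2 \cdot 25}{d} \left(4 + d\right) = \frac{50}{d} \left(4 + d\right) = \frac{50 \left(4 + d\right)}{d}$)
$\left(J{\left(0 \right)} + V{\left(-7 \right)}\right) M{\left(-7 \right)} = \left(-7 + \left(-7\right)^{2}\right) \left(50 + \frac{200}{-7}\right) = \left(-7 + 49\right) \left(50 + 200 \left(- \frac{1}{7}\right)\right) = 42 \left(50 - \frac{200}{7}\right) = 42 \cdot \frac{150}{7} = 900$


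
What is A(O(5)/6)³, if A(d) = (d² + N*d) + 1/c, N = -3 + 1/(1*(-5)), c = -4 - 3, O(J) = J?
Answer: -151419437/16003008 ≈ -9.4619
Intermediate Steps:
c = -7
N = -16/5 (N = -3 + 1/(-5) = -3 + 1*(-⅕) = -3 - ⅕ = -16/5 ≈ -3.2000)
A(d) = -⅐ + d² - 16*d/5 (A(d) = (d² - 16*d/5) + 1/(-7) = (d² - 16*d/5) - ⅐ = -⅐ + d² - 16*d/5)
A(O(5)/6)³ = (-⅐ + (5/6)*(-16 + 5*(5/6))/5)³ = (-⅐ + (5*(⅙))*(-16 + 5*(5*(⅙)))/5)³ = (-⅐ + (⅕)*(⅚)*(-16 + 5*(⅚)))³ = (-⅐ + (⅕)*(⅚)*(-16 + 25/6))³ = (-⅐ + (⅕)*(⅚)*(-71/6))³ = (-⅐ - 71/36)³ = (-533/252)³ = -151419437/16003008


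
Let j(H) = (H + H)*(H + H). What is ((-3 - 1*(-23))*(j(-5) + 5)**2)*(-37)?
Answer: -8158500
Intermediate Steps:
j(H) = 4*H**2 (j(H) = (2*H)*(2*H) = 4*H**2)
((-3 - 1*(-23))*(j(-5) + 5)**2)*(-37) = ((-3 - 1*(-23))*(4*(-5)**2 + 5)**2)*(-37) = ((-3 + 23)*(4*25 + 5)**2)*(-37) = (20*(100 + 5)**2)*(-37) = (20*105**2)*(-37) = (20*11025)*(-37) = 220500*(-37) = -8158500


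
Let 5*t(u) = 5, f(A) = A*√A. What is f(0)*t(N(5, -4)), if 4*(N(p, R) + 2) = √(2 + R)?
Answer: 0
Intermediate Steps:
N(p, R) = -2 + √(2 + R)/4
f(A) = A^(3/2)
t(u) = 1 (t(u) = (⅕)*5 = 1)
f(0)*t(N(5, -4)) = 0^(3/2)*1 = 0*1 = 0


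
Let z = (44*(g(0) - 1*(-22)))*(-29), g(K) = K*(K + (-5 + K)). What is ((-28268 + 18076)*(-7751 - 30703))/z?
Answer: -1689324/121 ≈ -13961.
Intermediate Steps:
g(K) = K*(-5 + 2*K)
z = -28072 (z = (44*(0*(-5 + 2*0) - 1*(-22)))*(-29) = (44*(0*(-5 + 0) + 22))*(-29) = (44*(0*(-5) + 22))*(-29) = (44*(0 + 22))*(-29) = (44*22)*(-29) = 968*(-29) = -28072)
((-28268 + 18076)*(-7751 - 30703))/z = ((-28268 + 18076)*(-7751 - 30703))/(-28072) = -10192*(-38454)*(-1/28072) = 391923168*(-1/28072) = -1689324/121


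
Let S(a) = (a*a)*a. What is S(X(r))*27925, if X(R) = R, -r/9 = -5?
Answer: 2544665625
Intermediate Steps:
r = 45 (r = -9*(-5) = 45)
S(a) = a**3 (S(a) = a**2*a = a**3)
S(X(r))*27925 = 45**3*27925 = 91125*27925 = 2544665625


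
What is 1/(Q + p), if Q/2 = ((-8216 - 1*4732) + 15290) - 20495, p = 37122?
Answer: 1/816 ≈ 0.0012255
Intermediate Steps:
Q = -36306 (Q = 2*(((-8216 - 1*4732) + 15290) - 20495) = 2*(((-8216 - 4732) + 15290) - 20495) = 2*((-12948 + 15290) - 20495) = 2*(2342 - 20495) = 2*(-18153) = -36306)
1/(Q + p) = 1/(-36306 + 37122) = 1/816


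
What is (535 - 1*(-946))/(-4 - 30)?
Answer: -1481/34 ≈ -43.559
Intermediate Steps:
(535 - 1*(-946))/(-4 - 30) = (535 + 946)/(-34) = 1481*(-1/34) = -1481/34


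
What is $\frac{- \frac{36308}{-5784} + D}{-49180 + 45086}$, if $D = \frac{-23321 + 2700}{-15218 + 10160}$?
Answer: $- \frac{137191}{54244521} \approx -0.0025291$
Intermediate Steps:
$D = \frac{20621}{5058}$ ($D = - \frac{20621}{-5058} = \left(-20621\right) \left(- \frac{1}{5058}\right) = \frac{20621}{5058} \approx 4.0769$)
$\frac{- \frac{36308}{-5784} + D}{-49180 + 45086} = \frac{- \frac{36308}{-5784} + \frac{20621}{5058}}{-49180 + 45086} = \frac{\left(-36308\right) \left(- \frac{1}{5784}\right) + \frac{20621}{5058}}{-4094} = \left(\frac{9077}{1446} + \frac{20621}{5058}\right) \left(- \frac{1}{4094}\right) = \frac{6310786}{609489} \left(- \frac{1}{4094}\right) = - \frac{137191}{54244521}$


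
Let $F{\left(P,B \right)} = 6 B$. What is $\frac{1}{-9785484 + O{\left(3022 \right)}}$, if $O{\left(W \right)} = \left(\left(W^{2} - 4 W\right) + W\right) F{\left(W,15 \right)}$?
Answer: $\frac{1}{811322136} \approx 1.2326 \cdot 10^{-9}$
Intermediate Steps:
$O{\left(W \right)} = - 270 W + 90 W^{2}$ ($O{\left(W \right)} = \left(\left(W^{2} - 4 W\right) + W\right) 6 \cdot 15 = \left(W^{2} - 3 W\right) 90 = - 270 W + 90 W^{2}$)
$\frac{1}{-9785484 + O{\left(3022 \right)}} = \frac{1}{-9785484 + 90 \cdot 3022 \left(-3 + 3022\right)} = \frac{1}{-9785484 + 90 \cdot 3022 \cdot 3019} = \frac{1}{-9785484 + 821107620} = \frac{1}{811322136}$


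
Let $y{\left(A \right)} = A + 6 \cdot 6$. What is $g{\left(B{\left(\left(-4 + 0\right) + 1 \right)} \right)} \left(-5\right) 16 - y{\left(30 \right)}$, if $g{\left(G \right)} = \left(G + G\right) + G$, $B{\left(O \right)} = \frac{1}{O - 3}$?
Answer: $-26$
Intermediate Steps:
$y{\left(A \right)} = 36 + A$ ($y{\left(A \right)} = A + 36 = 36 + A$)
$B{\left(O \right)} = \frac{1}{-3 + O}$
$g{\left(G \right)} = 3 G$ ($g{\left(G \right)} = 2 G + G = 3 G$)
$g{\left(B{\left(\left(-4 + 0\right) + 1 \right)} \right)} \left(-5\right) 16 - y{\left(30 \right)} = \frac{3}{-3 + \left(\left(-4 + 0\right) + 1\right)} \left(-5\right) 16 - \left(36 + 30\right) = \frac{3}{-3 + \left(-4 + 1\right)} \left(-5\right) 16 - 66 = \frac{3}{-3 - 3} \left(-5\right) 16 - 66 = \frac{3}{-6} \left(-5\right) 16 - 66 = 3 \left(- \frac{1}{6}\right) \left(-5\right) 16 - 66 = \left(- \frac{1}{2}\right) \left(-5\right) 16 - 66 = \frac{5}{2} \cdot 16 - 66 = 40 - 66 = -26$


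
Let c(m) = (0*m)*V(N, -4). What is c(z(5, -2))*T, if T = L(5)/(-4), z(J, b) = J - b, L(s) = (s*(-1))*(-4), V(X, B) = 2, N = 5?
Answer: 0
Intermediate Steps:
L(s) = 4*s (L(s) = -s*(-4) = 4*s)
c(m) = 0 (c(m) = (0*m)*2 = 0*2 = 0)
T = -5 (T = (4*5)/(-4) = 20*(-¼) = -5)
c(z(5, -2))*T = 0*(-5) = 0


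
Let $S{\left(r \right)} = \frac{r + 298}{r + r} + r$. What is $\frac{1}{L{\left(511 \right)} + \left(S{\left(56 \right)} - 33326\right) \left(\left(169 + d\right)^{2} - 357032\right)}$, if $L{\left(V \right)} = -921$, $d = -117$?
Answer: $\frac{7}{82511601966} \approx 8.4837 \cdot 10^{-11}$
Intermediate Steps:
$S{\left(r \right)} = r + \frac{298 + r}{2 r}$ ($S{\left(r \right)} = \frac{298 + r}{2 r} + r = r + \frac{298 + r}{2 r}$)
$\frac{1}{L{\left(511 \right)} + \left(S{\left(56 \right)} - 33326\right) \left(\left(169 + d\right)^{2} - 357032\right)} = \frac{1}{-921 + \left(\left(\frac{1}{2} + 56 + \frac{149}{56}\right) - 33326\right) \left(\left(169 - 117\right)^{2} - 357032\right)} = \frac{1}{-921 + \left(\left(\frac{1}{2} + 56 + 149 \cdot \frac{1}{56}\right) - 33326\right) \left(52^{2} - 357032\right)} = \frac{1}{-921 + \left(\left(\frac{1}{2} + 56 + \frac{149}{56}\right) - 33326\right) \left(2704 - 357032\right)} = \frac{1}{-921 + \left(\frac{3313}{56} - 33326\right) \left(-354328\right)} = \frac{1}{-921 - - \frac{82511608413}{7}} = \frac{1}{-921 + \frac{82511608413}{7}} = \frac{1}{\frac{82511601966}{7}} = \frac{7}{82511601966}$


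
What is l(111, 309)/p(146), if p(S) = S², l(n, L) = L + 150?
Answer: 459/21316 ≈ 0.021533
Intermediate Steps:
l(n, L) = 150 + L
l(111, 309)/p(146) = (150 + 309)/(146²) = 459/21316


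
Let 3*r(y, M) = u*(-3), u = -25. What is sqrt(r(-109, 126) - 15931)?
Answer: I*sqrt(15906) ≈ 126.12*I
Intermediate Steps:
r(y, M) = 25 (r(y, M) = (-25*(-3))/3 = (1/3)*75 = 25)
sqrt(r(-109, 126) - 15931) = sqrt(25 - 15931) = sqrt(-15906) = I*sqrt(15906)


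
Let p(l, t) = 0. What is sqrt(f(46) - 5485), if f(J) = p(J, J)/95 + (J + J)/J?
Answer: I*sqrt(5483) ≈ 74.047*I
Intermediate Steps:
f(J) = 2 (f(J) = 0/95 + (J + J)/J = 0*(1/95) + (2*J)/J = 0 + 2 = 2)
sqrt(f(46) - 5485) = sqrt(2 - 5485) = sqrt(-5483) = I*sqrt(5483)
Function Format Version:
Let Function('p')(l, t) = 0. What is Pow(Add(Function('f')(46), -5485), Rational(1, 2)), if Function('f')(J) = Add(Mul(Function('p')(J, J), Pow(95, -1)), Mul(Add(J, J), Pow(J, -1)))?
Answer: Mul(I, Pow(5483, Rational(1, 2))) ≈ Mul(74.047, I)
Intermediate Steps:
Function('f')(J) = 2 (Function('f')(J) = Add(Mul(0, Pow(95, -1)), Mul(Add(J, J), Pow(J, -1))) = Add(Mul(0, Rational(1, 95)), Mul(Mul(2, J), Pow(J, -1))) = Add(0, 2) = 2)
Pow(Add(Function('f')(46), -5485), Rational(1, 2)) = Pow(Add(2, -5485), Rational(1, 2)) = Pow(-5483, Rational(1, 2)) = Mul(I, Pow(5483, Rational(1, 2)))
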